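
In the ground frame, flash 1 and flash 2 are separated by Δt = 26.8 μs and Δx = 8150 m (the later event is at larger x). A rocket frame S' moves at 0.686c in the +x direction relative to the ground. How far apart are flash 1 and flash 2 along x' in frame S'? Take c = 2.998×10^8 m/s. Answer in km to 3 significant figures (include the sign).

γ = 1/√(1 − 0.686²) = 1.3744
Δx' = γ(Δx − vΔt) = 1.3744 × (8150 m − 0.686×(2.998×10^8 m/s)×26.8×10^-6 s)
= 1.3744 × (2638.2 m) = 3.63 km

Δx' ≈ 3.63 km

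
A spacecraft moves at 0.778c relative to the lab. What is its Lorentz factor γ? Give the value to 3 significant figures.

γ ≈ 1.59

γ = 1/√(1 − β²) = 1/√(1 − 0.778²) = 1/√(0.39472) = 1.59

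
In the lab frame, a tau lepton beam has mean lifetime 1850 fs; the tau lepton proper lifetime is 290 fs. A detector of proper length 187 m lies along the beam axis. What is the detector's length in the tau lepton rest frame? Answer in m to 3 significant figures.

L ≈ 29.3 m

Time dilation ⇒ γ = Δt/τ₀ = 1850/290 = 6.3793
Length contraction: L = L₀/γ = 187/6.3793 = 29.3 m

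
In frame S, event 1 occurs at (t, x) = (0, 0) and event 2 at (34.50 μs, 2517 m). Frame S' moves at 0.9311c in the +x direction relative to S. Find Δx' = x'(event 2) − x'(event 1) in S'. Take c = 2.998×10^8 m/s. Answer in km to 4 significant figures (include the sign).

Δx' ≈ -19.50 km

γ = 1/√(1 − 0.9311²) = 2.74150
Δx' = γ(Δx − vΔt) = 2.74150 × (2517 m − 0.9311×(2.998×10^8 m/s)×34.50×10^-6 s)
= 2.74150 × (-7113.46 m) = -19.50 km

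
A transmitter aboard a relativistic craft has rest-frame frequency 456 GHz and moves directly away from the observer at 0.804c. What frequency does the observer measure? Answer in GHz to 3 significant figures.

Relativistic Doppler: f_obs = f_src √((1−β)/(1+β))
= 456 × √(0.19600/1.8040) = 456 × 0.32962 = 150 GHz

f_obs ≈ 150 GHz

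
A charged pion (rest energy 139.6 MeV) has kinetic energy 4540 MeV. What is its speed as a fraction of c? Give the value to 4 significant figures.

γ = 1 + K/(m₀c²) = 1 + 4540/139.6 = 33.5215
β = √(1 − 1/γ²) = 0.9996

β ≈ 0.9996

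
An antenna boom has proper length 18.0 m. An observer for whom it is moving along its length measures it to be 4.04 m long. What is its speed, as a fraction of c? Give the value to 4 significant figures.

γ = L₀/L = 18.0/4.04 = 4.45545
β = √(1 − 1/γ²) = 0.9745

β ≈ 0.9745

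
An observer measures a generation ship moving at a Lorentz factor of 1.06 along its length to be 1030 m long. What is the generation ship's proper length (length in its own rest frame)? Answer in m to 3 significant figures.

γ = 1.06 (given)
L₀ = γL = 1.06 × 1030 = 1090 m

L₀ ≈ 1090 m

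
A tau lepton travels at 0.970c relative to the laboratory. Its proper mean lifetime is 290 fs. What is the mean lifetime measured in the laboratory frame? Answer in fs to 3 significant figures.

γ = 1/√(1 − 0.970²) = 4.1135
Time dilation: Δt = γτ₀ = 4.1135 × 290 fs = 1190 fs

Δt ≈ 1190 fs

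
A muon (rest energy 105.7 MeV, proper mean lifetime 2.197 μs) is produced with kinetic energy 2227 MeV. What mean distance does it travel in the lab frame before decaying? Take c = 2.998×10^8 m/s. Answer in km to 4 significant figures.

γ = 1 + K/(m₀c²) = 1 + 2227/105.7 = 22.0691
β = √(1 − 1/γ²) = 0.998973
Dilated lifetime: γτ₀ = 22.0691 × 2.197 μs = 48.4857 μs
d = βc·γτ₀ = 0.998973 × (2.998×10^8 m/s) × 4.84857×10^-5 s = 14.52 km

d ≈ 14.52 km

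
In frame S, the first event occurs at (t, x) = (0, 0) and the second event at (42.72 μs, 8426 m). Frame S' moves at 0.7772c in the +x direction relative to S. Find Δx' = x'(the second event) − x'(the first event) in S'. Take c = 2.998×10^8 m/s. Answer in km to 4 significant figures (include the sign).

γ = 1/√(1 − 0.7772²) = 1.58918
Δx' = γ(Δx − vΔt) = 1.58918 × (8426 m − 0.7772×(2.998×10^8 m/s)×42.72×10^-6 s)
= 1.58918 × (-1527.95 m) = -2.428 km

Δx' ≈ -2.428 km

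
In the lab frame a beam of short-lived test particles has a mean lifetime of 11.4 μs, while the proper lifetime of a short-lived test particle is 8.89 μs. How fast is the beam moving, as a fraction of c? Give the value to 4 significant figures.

β ≈ 0.6260

γ = Δt/τ₀ = 11.4/8.89 = 1.28234
β = √(1 − 1/γ²) = √(1 − 1/1.28234²) = 0.6260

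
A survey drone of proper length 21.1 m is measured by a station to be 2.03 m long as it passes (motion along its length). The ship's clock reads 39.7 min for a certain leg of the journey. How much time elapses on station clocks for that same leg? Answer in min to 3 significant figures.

Δt ≈ 413 min

Length contraction ⇒ γ = L₀/L = 21.1/2.03 = 10.394
Time dilation: Δt = γτ₀ = 10.394 × 39.7 min = 413 min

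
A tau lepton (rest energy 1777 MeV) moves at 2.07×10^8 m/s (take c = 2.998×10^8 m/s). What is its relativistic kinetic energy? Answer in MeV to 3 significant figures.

β = v/c = 2.07×10^8 / 2.998×10^8 = 0.69046
γ = 1/√(1 − 0.69046²) = 1.3824
K = (γ − 1)m₀c² = (1.3824 − 1) × 1777 MeV = 0.38242 × 1777 MeV = 680 MeV

K ≈ 680 MeV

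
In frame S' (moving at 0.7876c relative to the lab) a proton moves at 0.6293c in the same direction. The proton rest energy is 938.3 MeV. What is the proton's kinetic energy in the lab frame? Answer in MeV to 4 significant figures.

K ≈ 1992 MeV

u_lab = (0.6293 + 0.7876)/(1 + 0.6293×0.7876) = 0.9473557
γ = 1/√(1 − 0.9473557²) = 3.12321
K = (γ − 1)m₀c² = (3.12321 − 1) × 938.3 = 2.12321 × 938.3 = 1992 MeV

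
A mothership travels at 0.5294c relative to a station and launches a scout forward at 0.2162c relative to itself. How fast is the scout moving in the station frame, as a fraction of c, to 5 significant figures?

Compose boost 2: (0.2162 + 0.5294)/(1 + 0.2162×0.5294) = 0.74560/1.114456 = 0.66903

u ≈ 0.66903c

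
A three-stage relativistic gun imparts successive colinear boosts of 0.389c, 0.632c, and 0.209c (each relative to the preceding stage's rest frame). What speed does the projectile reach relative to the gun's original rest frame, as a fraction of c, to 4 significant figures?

u ≈ 0.8781c

Compose boost 2: (0.632 + 0.389)/(1 + 0.632×0.389) = 1.021/1.24585 = 0.819522
Compose boost 3: (0.209 + 0.819522)/(1 + 0.209×0.819522) = 1.02852/1.17128 = 0.8781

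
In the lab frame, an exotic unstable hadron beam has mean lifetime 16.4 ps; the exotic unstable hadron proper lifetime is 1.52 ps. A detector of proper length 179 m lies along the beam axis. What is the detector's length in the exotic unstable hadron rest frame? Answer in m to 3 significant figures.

Time dilation ⇒ γ = Δt/τ₀ = 16.4/1.52 = 10.789
Length contraction: L = L₀/γ = 179/10.789 = 16.6 m

L ≈ 16.6 m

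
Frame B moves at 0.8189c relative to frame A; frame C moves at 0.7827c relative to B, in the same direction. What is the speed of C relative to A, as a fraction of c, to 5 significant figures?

u ≈ 0.97602c

Compose boost 2: (0.7827 + 0.8189)/(1 + 0.7827×0.8189) = 1.6016/1.640953 = 0.97602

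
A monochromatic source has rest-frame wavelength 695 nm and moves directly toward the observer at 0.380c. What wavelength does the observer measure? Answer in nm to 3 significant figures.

Relativistic Doppler: λ_obs = λ_src √((1−β)/(1+β))
= 695 × √(0.62000/1.3800) = 695 × 0.67028 = 466 nm

λ_obs ≈ 466 nm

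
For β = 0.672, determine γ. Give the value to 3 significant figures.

γ = 1/√(1 − β²) = 1/√(1 − 0.672²) = 1/√(0.54842) = 1.35

γ ≈ 1.35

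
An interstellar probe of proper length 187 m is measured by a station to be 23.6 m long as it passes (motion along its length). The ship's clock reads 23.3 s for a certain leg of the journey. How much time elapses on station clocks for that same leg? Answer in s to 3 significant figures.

Length contraction ⇒ γ = L₀/L = 187/23.6 = 7.9237
Time dilation: Δt = γτ₀ = 7.9237 × 23.3 s = 185 s

Δt ≈ 185 s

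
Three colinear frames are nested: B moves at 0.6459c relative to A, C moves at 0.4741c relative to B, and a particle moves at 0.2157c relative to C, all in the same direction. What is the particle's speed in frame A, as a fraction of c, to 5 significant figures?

Compose boost 2: (0.4741 + 0.6459)/(1 + 0.4741×0.6459) = 1.1200/1.306221 = 0.8574352
Compose boost 3: (0.2157 + 0.8574352)/(1 + 0.2157×0.8574352) = 1.073135/1.184949 = 0.90564

u ≈ 0.90564c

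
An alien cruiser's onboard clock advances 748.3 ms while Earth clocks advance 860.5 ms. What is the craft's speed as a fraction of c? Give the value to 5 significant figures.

β ≈ 0.49374

γ = Δt/τ₀ = 860.5/748.3 = 1.149940
β = √(1 − 1/γ²) = √(1 − 1/1.149940²) = 0.49374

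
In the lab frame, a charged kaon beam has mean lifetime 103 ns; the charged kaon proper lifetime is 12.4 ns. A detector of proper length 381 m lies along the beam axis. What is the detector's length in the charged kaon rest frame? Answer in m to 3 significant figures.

Time dilation ⇒ γ = Δt/τ₀ = 103/12.4 = 8.3065
Length contraction: L = L₀/γ = 381/8.3065 = 45.9 m

L ≈ 45.9 m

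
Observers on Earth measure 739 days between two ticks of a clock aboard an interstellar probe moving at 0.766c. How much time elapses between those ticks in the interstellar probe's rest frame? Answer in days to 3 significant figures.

γ = 1/√(1 − 0.766²) = 1.5556
Proper time: τ₀ = Δt/γ = 739/1.5556 = 475 days

τ₀ ≈ 475 days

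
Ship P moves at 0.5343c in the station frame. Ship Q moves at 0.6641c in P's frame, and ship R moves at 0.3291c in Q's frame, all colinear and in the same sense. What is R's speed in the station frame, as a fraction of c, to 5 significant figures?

Compose boost 2: (0.6641 + 0.5343)/(1 + 0.6641×0.5343) = 1.1984/1.354829 = 0.8845399
Compose boost 3: (0.3291 + 0.8845399)/(1 + 0.3291×0.8845399) = 1.213640/1.291102 = 0.94000

u ≈ 0.94000c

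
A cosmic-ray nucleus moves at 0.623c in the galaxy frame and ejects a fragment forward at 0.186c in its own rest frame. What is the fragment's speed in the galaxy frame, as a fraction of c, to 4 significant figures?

u ≈ 0.7250c

Compose boost 2: (0.186 + 0.623)/(1 + 0.186×0.623) = 0.8090/1.11588 = 0.7250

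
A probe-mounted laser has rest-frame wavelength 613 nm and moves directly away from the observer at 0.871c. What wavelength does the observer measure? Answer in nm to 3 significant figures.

Relativistic Doppler: λ_obs = λ_src √((1+β)/(1−β))
= 613 × √(1.8710/0.12900) = 613 × 3.8084 = 2330 nm

λ_obs ≈ 2330 nm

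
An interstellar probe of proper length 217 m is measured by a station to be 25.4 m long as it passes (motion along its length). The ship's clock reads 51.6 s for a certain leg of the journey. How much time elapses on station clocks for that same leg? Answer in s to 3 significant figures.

Δt ≈ 441 s

Length contraction ⇒ γ = L₀/L = 217/25.4 = 8.5433
Time dilation: Δt = γτ₀ = 8.5433 × 51.6 s = 441 s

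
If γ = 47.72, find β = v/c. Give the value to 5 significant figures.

β ≈ 0.99978

β = √(1 − 1/γ²) = √(1 − 1/47.72²) = √(0.9995609) = 0.99978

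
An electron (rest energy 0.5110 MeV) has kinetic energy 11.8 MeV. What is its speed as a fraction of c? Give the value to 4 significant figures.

β ≈ 0.9991

γ = 1 + K/(m₀c²) = 1 + 11.8/0.5110 = 24.0920
β = √(1 − 1/γ²) = 0.9991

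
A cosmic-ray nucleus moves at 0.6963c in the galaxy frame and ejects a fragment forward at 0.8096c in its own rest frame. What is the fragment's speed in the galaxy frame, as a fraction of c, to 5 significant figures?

u ≈ 0.96302c

Compose boost 2: (0.8096 + 0.6963)/(1 + 0.8096×0.6963) = 1.5059/1.563724 = 0.96302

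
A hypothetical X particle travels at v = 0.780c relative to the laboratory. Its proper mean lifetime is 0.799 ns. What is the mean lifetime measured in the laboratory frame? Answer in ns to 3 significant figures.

γ = 1/√(1 − 0.780²) = 1.5980
Time dilation: Δt = γτ₀ = 1.5980 × 0.799 ns = 1.28 ns

Δt ≈ 1.28 ns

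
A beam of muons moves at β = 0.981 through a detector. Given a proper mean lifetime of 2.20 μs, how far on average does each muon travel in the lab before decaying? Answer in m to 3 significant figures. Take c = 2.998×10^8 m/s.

d ≈ 3340 m

γ = 1/√(1 − 0.981²) = 5.1544
Dilated lifetime: Δt = γτ₀ = 5.1544 × 2.20 μs = 11.340 μs
d = vΔt = 0.981c × 11.340 μs = 2.9410×10^8 m/s × 1.1340×10^-5 s = 3340 m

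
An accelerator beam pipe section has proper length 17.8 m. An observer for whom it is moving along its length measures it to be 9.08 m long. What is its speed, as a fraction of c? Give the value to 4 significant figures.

β ≈ 0.8601

γ = L₀/L = 17.8/9.08 = 1.96035
β = √(1 − 1/γ²) = 0.8601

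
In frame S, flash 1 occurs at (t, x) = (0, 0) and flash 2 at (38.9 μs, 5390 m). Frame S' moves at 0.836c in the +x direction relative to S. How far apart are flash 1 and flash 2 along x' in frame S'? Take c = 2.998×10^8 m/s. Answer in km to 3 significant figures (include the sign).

γ = 1/√(1 − 0.836²) = 1.8224
Δx' = γ(Δx − vΔt) = 1.8224 × (5390 m − 0.836×(2.998×10^8 m/s)×38.9×10^-6 s)
= 1.8224 × (-4359.6 m) = -7.94 km

Δx' ≈ -7.94 km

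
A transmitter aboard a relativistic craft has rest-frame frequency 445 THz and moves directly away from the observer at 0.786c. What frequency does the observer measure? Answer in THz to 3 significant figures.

Relativistic Doppler: f_obs = f_src √((1−β)/(1+β))
= 445 × √(0.21400/1.7860) = 445 × 0.34615 = 154 THz

f_obs ≈ 154 THz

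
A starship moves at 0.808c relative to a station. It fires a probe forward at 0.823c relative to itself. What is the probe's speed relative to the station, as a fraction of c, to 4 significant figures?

Relativistic velocity addition: u = (u' + v)/(1 + u'v/c²)
= (0.823 + 0.808)/(1 + 0.823×0.808) = 1.631/1.66498 = 0.9796

u ≈ 0.9796c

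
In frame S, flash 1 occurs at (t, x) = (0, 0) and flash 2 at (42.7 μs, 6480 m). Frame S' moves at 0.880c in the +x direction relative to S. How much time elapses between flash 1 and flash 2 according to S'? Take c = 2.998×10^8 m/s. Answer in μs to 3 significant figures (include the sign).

γ = 1/√(1 − 0.880²) = 2.1054
Δt' = γ(Δt − vΔx/c²) = 2.1054 × (42.7 μs − 0.880×6480 m / (2.998×10^8 m/s))
= 2.1054 × (23.679 μs) = 49.9 μs

Δt' ≈ 49.9 μs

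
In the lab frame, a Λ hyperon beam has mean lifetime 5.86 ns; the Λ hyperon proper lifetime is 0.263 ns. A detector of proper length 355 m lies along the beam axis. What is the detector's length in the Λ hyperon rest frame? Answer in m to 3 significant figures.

L ≈ 15.9 m

Time dilation ⇒ γ = Δt/τ₀ = 5.86/0.263 = 22.281
Length contraction: L = L₀/γ = 355/22.281 = 15.9 m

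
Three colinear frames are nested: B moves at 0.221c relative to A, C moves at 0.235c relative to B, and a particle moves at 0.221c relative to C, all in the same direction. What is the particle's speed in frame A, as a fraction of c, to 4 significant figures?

Compose boost 2: (0.235 + 0.221)/(1 + 0.235×0.221) = 0.4560/1.05194 = 0.433487
Compose boost 3: (0.221 + 0.433487)/(1 + 0.221×0.433487) = 0.654487/1.09580 = 0.5973

u ≈ 0.5973c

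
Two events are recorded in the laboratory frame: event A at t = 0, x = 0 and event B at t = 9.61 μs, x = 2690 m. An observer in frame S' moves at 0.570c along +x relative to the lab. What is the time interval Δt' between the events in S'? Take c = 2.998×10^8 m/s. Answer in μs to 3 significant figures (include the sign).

Δt' ≈ 5.47 μs

γ = 1/√(1 − 0.570²) = 1.2171
Δt' = γ(Δt − vΔx/c²) = 1.2171 × (9.61 μs − 0.570×2690 m / (2.998×10^8 m/s))
= 1.2171 × (4.4956 μs) = 5.47 μs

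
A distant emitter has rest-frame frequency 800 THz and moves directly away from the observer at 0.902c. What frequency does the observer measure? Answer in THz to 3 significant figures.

Relativistic Doppler: f_obs = f_src √((1−β)/(1+β))
= 800 × √(0.098000/1.9020) = 800 × 0.22699 = 182 THz

f_obs ≈ 182 THz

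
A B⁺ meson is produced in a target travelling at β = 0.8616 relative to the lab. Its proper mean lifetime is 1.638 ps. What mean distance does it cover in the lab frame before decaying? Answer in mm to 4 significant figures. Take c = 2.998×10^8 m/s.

γ = 1/√(1 − 0.8616²) = 1.97010
Dilated lifetime: Δt = γτ₀ = 1.97010 × 1.638 ps = 3.22703 ps
d = vΔt = 0.8616c × 3.22703 ps = 2.58308×10^8 m/s × 3.22703×10^-12 s = 0.8336 mm

d ≈ 0.8336 mm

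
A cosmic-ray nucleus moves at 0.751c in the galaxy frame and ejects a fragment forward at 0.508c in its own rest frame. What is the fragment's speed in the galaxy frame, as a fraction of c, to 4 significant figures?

u ≈ 0.9113c

Compose boost 2: (0.508 + 0.751)/(1 + 0.508×0.751) = 1.259/1.38151 = 0.9113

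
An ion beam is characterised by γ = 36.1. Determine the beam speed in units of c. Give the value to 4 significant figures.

β = √(1 − 1/γ²) = √(1 − 1/36.1²) = √(0.999233) = 0.9996

β ≈ 0.9996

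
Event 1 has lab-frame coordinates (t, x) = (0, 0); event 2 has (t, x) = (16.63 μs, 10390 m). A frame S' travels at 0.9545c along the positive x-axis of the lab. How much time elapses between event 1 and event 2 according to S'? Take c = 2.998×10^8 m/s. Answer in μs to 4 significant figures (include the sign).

γ = 1/√(1 − 0.9545²) = 3.35333
Δt' = γ(Δt − vΔx/c²) = 3.35333 × (16.63 μs − 0.9545×10390 m / (2.998×10^8 m/s))
= 3.35333 × (-16.4496 μs) = -55.16 μs

Δt' ≈ -55.16 μs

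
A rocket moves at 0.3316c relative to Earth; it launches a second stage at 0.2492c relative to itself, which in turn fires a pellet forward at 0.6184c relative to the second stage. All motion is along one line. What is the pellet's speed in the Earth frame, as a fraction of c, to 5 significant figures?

Compose boost 2: (0.2492 + 0.3316)/(1 + 0.2492×0.3316) = 0.58080/1.082635 = 0.5364690
Compose boost 3: (0.6184 + 0.5364690)/(1 + 0.6184×0.5364690) = 1.154869/1.331752 = 0.86718

u ≈ 0.86718c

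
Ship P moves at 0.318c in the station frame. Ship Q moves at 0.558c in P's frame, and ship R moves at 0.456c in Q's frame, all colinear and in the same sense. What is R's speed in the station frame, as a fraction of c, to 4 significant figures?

u ≈ 0.8960c

Compose boost 2: (0.558 + 0.318)/(1 + 0.558×0.318) = 0.8760/1.17744 = 0.743984
Compose boost 3: (0.456 + 0.743984)/(1 + 0.456×0.743984) = 1.19998/1.33926 = 0.8960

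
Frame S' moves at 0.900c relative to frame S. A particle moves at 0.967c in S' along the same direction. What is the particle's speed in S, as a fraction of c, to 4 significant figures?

Relativistic velocity addition: u = (u' + v)/(1 + u'v/c²)
= (0.967 + 0.900)/(1 + 0.967×0.900) = 1.867/1.87030 = 0.9982

u ≈ 0.9982c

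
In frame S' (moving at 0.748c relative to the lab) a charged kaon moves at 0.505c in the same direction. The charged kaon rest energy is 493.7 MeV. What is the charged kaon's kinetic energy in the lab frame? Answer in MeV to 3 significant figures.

K ≈ 694 MeV

u_lab = (0.505 + 0.748)/(1 + 0.505×0.748) = 0.909460
γ = 1/√(1 − 0.909460²) = 2.4051
K = (γ − 1)m₀c² = (2.4051 − 1) × 493.7 = 1.4051 × 493.7 = 694 MeV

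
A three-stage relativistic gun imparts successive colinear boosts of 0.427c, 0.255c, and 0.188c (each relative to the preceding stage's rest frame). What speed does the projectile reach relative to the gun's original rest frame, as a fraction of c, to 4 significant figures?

Compose boost 2: (0.255 + 0.427)/(1 + 0.255×0.427) = 0.6820/1.10888 = 0.615032
Compose boost 3: (0.188 + 0.615032)/(1 + 0.188×0.615032) = 0.803032/1.11563 = 0.7198

u ≈ 0.7198c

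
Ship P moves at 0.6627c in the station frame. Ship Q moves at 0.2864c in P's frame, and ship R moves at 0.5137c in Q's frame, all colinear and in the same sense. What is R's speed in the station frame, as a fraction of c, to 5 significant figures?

u ≈ 0.93022c

Compose boost 2: (0.2864 + 0.6627)/(1 + 0.2864×0.6627) = 0.94910/1.189797 = 0.7976989
Compose boost 3: (0.5137 + 0.7976989)/(1 + 0.5137×0.7976989) = 1.311399/1.409778 = 0.93022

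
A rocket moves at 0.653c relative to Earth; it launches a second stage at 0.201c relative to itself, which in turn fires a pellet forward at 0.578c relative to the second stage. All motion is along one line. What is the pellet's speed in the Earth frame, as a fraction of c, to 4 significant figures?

Compose boost 2: (0.201 + 0.653)/(1 + 0.201×0.653) = 0.8540/1.13125 = 0.754915
Compose boost 3: (0.578 + 0.754915)/(1 + 0.578×0.754915) = 1.33292/1.43634 = 0.9280

u ≈ 0.9280c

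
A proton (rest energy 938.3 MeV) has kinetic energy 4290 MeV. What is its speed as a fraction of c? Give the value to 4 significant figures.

β ≈ 0.9838

γ = 1 + K/(m₀c²) = 1 + 4290/938.3 = 5.57210
β = √(1 − 1/γ²) = 0.9838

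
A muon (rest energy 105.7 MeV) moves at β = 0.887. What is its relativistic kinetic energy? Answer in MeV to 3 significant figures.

K ≈ 123 MeV

γ = 1/√(1 − 0.887²) = 2.1656
K = (γ − 1)m₀c² = (2.1656 − 1) × 105.7 MeV = 1.1656 × 105.7 MeV = 123 MeV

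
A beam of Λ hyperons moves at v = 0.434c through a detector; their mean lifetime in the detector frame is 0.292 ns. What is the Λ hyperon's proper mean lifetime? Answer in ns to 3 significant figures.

τ₀ ≈ 0.263 ns

γ = 1/√(1 − 0.434²) = 1.1100
Proper time: τ₀ = Δt/γ = 0.292/1.1100 = 0.263 ns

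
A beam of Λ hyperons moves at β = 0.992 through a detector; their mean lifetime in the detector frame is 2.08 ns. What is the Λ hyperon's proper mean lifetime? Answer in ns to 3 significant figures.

γ = 1/√(1 − 0.992²) = 7.9216
Proper time: τ₀ = Δt/γ = 2.08/7.9216 = 0.263 ns

τ₀ ≈ 0.263 ns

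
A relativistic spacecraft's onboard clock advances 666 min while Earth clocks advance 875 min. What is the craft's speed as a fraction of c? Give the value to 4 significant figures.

γ = Δt/τ₀ = 875/666 = 1.31381
β = √(1 − 1/γ²) = √(1 − 1/1.31381²) = 0.6486

β ≈ 0.6486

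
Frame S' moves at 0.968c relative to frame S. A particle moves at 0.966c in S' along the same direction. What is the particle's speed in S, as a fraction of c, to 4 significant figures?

u ≈ 0.9994c

Relativistic velocity addition: u = (u' + v)/(1 + u'v/c²)
= (0.966 + 0.968)/(1 + 0.966×0.968) = 1.934/1.93509 = 0.9994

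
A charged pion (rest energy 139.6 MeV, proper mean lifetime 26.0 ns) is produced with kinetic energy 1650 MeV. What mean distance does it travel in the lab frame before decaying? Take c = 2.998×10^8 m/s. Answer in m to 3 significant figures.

γ = 1 + K/(m₀c²) = 1 + 1650/139.6 = 12.819
β = √(1 − 1/γ²) = 0.99695
Dilated lifetime: γτ₀ = 12.819 × 26.0 ns = 333.31 ns
d = βc·γτ₀ = 0.99695 × (2.998×10^8 m/s) × 3.3331×10^-7 s = 99.6 m

d ≈ 99.6 m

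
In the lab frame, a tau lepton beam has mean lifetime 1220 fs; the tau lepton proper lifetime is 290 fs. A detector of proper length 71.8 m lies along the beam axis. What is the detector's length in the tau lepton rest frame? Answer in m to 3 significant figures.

L ≈ 17.1 m

Time dilation ⇒ γ = Δt/τ₀ = 1220/290 = 4.2069
Length contraction: L = L₀/γ = 71.8/4.2069 = 17.1 m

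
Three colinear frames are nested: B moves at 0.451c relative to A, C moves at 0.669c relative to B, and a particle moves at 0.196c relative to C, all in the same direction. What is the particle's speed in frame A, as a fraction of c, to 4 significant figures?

Compose boost 2: (0.669 + 0.451)/(1 + 0.669×0.451) = 1.120/1.30172 = 0.860401
Compose boost 3: (0.196 + 0.860401)/(1 + 0.196×0.860401) = 1.05640/1.16864 = 0.9040

u ≈ 0.9040c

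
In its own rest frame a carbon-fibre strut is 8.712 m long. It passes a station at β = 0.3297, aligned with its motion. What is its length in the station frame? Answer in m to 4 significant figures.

γ = 1/√(1 − 0.3297²) = 1.05923
Length contraction: L = L₀/γ = 8.712/1.05923 = 8.225 m

L ≈ 8.225 m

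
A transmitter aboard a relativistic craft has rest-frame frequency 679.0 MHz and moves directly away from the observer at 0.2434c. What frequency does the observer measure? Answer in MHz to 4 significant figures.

f_obs ≈ 529.7 MHz

Relativistic Doppler: f_obs = f_src √((1−β)/(1+β))
= 679.0 × √(0.756600/1.24340) = 679.0 × 0.780060 = 529.7 MHz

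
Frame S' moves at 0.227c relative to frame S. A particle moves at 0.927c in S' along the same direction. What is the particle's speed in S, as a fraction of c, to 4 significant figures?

u ≈ 0.9534c

Relativistic velocity addition: u = (u' + v)/(1 + u'v/c²)
= (0.927 + 0.227)/(1 + 0.927×0.227) = 1.154/1.21043 = 0.9534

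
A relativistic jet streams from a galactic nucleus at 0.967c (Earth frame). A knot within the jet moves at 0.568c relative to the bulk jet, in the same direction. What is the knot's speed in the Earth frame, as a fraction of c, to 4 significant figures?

u ≈ 0.9908c

Relativistic velocity addition: u = (u' + v)/(1 + u'v/c²)
= (0.568 + 0.967)/(1 + 0.568×0.967) = 1.535/1.54926 = 0.9908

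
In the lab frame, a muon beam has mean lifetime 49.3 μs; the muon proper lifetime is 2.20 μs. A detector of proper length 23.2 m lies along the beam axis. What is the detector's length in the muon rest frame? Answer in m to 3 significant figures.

Time dilation ⇒ γ = Δt/τ₀ = 49.3/2.20 = 22.409
Length contraction: L = L₀/γ = 23.2/22.409 = 1.04 m

L ≈ 1.04 m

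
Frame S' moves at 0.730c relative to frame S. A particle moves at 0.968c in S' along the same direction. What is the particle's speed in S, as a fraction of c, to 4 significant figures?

u ≈ 0.9949c

Relativistic velocity addition: u = (u' + v)/(1 + u'v/c²)
= (0.968 + 0.730)/(1 + 0.968×0.730) = 1.698/1.70664 = 0.9949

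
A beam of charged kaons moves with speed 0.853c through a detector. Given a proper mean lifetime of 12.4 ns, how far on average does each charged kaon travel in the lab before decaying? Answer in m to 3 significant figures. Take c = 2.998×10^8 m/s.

γ = 1/√(1 − 0.853²) = 1.9160
Dilated lifetime: Δt = γτ₀ = 1.9160 × 12.4 ns = 23.759 ns
d = vΔt = 0.853c × 23.759 ns = 2.5573×10^8 m/s × 2.3759×10^-8 s = 6.08 m

d ≈ 6.08 m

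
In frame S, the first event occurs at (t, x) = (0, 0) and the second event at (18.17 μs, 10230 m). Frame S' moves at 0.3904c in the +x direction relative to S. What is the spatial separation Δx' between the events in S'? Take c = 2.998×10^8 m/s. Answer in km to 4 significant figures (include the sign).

γ = 1/√(1 − 0.3904²) = 1.08619
Δx' = γ(Δx − vΔt) = 1.08619 × (10230 m − 0.3904×(2.998×10^8 m/s)×18.17×10^-6 s)
= 1.08619 × (8103.35 m) = 8.802 km

Δx' ≈ 8.802 km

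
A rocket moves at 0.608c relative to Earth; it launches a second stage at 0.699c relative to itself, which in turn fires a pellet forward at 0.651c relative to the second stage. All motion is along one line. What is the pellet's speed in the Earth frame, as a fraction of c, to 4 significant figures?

u ≈ 0.9819c

Compose boost 2: (0.699 + 0.608)/(1 + 0.699×0.608) = 1.307/1.42499 = 0.917198
Compose boost 3: (0.651 + 0.917198)/(1 + 0.651×0.917198) = 1.56820/1.59710 = 0.9819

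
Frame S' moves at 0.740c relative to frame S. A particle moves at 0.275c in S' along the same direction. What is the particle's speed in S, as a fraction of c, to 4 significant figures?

u ≈ 0.8434c

Relativistic velocity addition: u = (u' + v)/(1 + u'v/c²)
= (0.275 + 0.740)/(1 + 0.275×0.740) = 1.015/1.20350 = 0.8434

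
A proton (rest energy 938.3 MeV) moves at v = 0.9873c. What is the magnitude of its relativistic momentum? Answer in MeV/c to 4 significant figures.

γ = 1/√(1 − 0.9873²) = 6.29458
p = γβm₀c = 6.29458 × 0.9873 × 938.3 MeV/c = 5831 MeV/c

p ≈ 5831 MeV/c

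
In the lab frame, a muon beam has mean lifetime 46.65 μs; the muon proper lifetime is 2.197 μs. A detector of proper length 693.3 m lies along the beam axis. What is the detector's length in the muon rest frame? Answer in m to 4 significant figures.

Time dilation ⇒ γ = Δt/τ₀ = 46.65/2.197 = 21.2335
Length contraction: L = L₀/γ = 693.3/21.2335 = 32.65 m

L ≈ 32.65 m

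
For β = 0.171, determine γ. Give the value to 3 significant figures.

γ = 1/√(1 − β²) = 1/√(1 − 0.171²) = 1/√(0.97076) = 1.01

γ ≈ 1.01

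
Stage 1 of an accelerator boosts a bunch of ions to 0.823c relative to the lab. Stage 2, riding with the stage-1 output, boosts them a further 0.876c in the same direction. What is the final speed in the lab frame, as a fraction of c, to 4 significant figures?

Compose boost 2: (0.876 + 0.823)/(1 + 0.876×0.823) = 1.699/1.72095 = 0.9872

u ≈ 0.9872c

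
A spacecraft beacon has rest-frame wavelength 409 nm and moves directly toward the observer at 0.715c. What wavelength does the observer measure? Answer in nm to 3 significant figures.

λ_obs ≈ 167 nm

Relativistic Doppler: λ_obs = λ_src √((1−β)/(1+β))
= 409 × √(0.28500/1.7150) = 409 × 0.40765 = 167 nm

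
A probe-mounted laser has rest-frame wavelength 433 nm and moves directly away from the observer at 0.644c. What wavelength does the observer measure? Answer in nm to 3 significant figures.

Relativistic Doppler: λ_obs = λ_src √((1+β)/(1−β))
= 433 × √(1.6440/0.35600) = 433 × 2.1489 = 930 nm

λ_obs ≈ 930 nm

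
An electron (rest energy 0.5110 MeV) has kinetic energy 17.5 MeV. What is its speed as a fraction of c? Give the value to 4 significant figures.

β ≈ 0.9996

γ = 1 + K/(m₀c²) = 1 + 17.5/0.5110 = 35.2466
β = √(1 − 1/γ²) = 0.9996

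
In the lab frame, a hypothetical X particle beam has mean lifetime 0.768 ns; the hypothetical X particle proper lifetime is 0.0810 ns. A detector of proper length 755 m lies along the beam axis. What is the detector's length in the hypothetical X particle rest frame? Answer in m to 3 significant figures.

Time dilation ⇒ γ = Δt/τ₀ = 0.768/0.0810 = 9.4815
Length contraction: L = L₀/γ = 755/9.4815 = 79.6 m

L ≈ 79.6 m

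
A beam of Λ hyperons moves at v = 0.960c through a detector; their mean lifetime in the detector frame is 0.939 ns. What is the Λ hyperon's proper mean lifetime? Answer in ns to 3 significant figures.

τ₀ ≈ 0.263 ns

γ = 1/√(1 − 0.960²) = 3.5714
Proper time: τ₀ = Δt/γ = 0.939/3.5714 = 0.263 ns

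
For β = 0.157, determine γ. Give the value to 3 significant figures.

γ ≈ 1.01

γ = 1/√(1 − β²) = 1/√(1 − 0.157²) = 1/√(0.97535) = 1.01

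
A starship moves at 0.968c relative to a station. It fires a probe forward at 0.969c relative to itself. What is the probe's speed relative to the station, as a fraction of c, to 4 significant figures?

u ≈ 0.9995c

Relativistic velocity addition: u = (u' + v)/(1 + u'v/c²)
= (0.969 + 0.968)/(1 + 0.969×0.968) = 1.937/1.93799 = 0.9995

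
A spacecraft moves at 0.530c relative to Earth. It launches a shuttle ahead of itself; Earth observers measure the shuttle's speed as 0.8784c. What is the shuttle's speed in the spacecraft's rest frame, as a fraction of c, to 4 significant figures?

Inverse velocity addition: u' = (u − v)/(1 − uv/c²)
= (0.8784 − 0.530)/(1 − 0.8784×0.530) = 0.3484/0.534448 = 0.6519

u' ≈ 0.6519c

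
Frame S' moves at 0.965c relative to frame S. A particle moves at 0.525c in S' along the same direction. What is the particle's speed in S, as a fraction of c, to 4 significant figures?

Relativistic velocity addition: u = (u' + v)/(1 + u'v/c²)
= (0.525 + 0.965)/(1 + 0.525×0.965) = 1.490/1.50663 = 0.9890

u ≈ 0.9890c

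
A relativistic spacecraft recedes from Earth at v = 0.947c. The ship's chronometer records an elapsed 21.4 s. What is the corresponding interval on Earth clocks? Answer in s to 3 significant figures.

γ = 1/√(1 − 0.947²) = 3.1130
Time dilation: Δt = γτ₀ = 3.1130 × 21.4 s = 66.6 s

Δt ≈ 66.6 s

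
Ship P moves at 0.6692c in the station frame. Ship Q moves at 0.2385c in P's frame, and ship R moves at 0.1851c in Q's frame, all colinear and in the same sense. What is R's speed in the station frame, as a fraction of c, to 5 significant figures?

u ≈ 0.84538c

Compose boost 2: (0.2385 + 0.6692)/(1 + 0.2385×0.6692) = 0.90770/1.159604 = 0.7827671
Compose boost 3: (0.1851 + 0.7827671)/(1 + 0.1851×0.7827671) = 0.9678671/1.144890 = 0.84538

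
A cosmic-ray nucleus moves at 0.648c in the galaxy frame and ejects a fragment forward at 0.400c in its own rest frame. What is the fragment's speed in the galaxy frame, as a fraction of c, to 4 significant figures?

u ≈ 0.8323c

Compose boost 2: (0.400 + 0.648)/(1 + 0.400×0.648) = 1.048/1.25920 = 0.8323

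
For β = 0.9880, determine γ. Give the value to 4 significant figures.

γ = 1/√(1 − β²) = 1/√(1 − 0.9880²) = 1/√(0.0238560) = 6.474

γ ≈ 6.474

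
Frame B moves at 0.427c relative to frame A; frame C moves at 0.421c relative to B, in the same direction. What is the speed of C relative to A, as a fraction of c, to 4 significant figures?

u ≈ 0.7188c

Compose boost 2: (0.421 + 0.427)/(1 + 0.421×0.427) = 0.8480/1.17977 = 0.7188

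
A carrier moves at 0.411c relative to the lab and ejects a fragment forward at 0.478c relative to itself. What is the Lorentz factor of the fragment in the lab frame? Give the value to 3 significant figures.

γ ≈ 1.49

u_lab = (0.478 + 0.411)/(1 + 0.478×0.411) = 0.8890/1.19646 = 0.743026
γ = 1/√(1 − 0.743026²) = 1.49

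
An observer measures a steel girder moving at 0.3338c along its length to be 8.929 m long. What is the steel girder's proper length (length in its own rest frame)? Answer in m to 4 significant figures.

L₀ ≈ 9.472 m

γ = 1/√(1 − 0.3338²) = 1.06085
L₀ = γL = 1.06085 × 8.929 = 9.472 m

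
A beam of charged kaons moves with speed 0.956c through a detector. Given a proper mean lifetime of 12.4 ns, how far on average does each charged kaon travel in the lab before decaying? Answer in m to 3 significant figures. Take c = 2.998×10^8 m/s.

γ = 1/√(1 − 0.956²) = 3.4087
Dilated lifetime: Δt = γτ₀ = 3.4087 × 12.4 ns = 42.268 ns
d = vΔt = 0.956c × 42.268 ns = 2.8661×10^8 m/s × 4.2268×10^-8 s = 12.1 m

d ≈ 12.1 m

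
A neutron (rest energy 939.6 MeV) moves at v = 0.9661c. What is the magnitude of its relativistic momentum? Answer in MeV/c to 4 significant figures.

p ≈ 3516 MeV/c

γ = 1/√(1 − 0.9661²) = 3.87344
p = γβm₀c = 3.87344 × 0.9661 × 939.6 MeV/c = 3516 MeV/c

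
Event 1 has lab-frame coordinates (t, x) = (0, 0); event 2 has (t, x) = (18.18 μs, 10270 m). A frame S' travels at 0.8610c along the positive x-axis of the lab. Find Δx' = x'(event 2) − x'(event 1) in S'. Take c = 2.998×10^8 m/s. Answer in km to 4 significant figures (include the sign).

Δx' ≈ 10.97 km

γ = 1/√(1 − 0.8610²) = 1.96616
Δx' = γ(Δx − vΔt) = 1.96616 × (10270 m − 0.8610×(2.998×10^8 m/s)×18.18×10^-6 s)
= 1.96616 × (5577.24 m) = 10.97 km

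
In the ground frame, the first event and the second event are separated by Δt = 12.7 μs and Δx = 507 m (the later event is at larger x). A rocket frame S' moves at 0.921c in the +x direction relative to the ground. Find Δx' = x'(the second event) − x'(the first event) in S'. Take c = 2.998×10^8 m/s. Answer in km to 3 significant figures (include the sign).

γ = 1/√(1 − 0.921²) = 2.5670
Δx' = γ(Δx − vΔt) = 2.5670 × (507 m − 0.921×(2.998×10^8 m/s)×12.7×10^-6 s)
= 2.5670 × (-2999.7 m) = -7.70 km

Δx' ≈ -7.70 km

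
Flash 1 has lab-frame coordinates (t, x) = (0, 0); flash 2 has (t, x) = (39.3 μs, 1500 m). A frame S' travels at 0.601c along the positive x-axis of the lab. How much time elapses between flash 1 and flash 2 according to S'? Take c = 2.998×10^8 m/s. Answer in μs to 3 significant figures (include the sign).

Δt' ≈ 45.4 μs

γ = 1/√(1 − 0.601²) = 1.2512
Δt' = γ(Δt − vΔx/c²) = 1.2512 × (39.3 μs − 0.601×1500 m / (2.998×10^8 m/s))
= 1.2512 × (36.293 μs) = 45.4 μs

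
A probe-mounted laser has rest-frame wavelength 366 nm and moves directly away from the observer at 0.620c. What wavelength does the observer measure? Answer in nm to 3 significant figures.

λ_obs ≈ 756 nm

Relativistic Doppler: λ_obs = λ_src √((1+β)/(1−β))
= 366 × √(1.6200/0.38000) = 366 × 2.0647 = 756 nm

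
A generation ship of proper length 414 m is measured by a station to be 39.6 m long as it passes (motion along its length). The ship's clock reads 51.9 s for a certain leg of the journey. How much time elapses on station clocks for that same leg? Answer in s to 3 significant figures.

Length contraction ⇒ γ = L₀/L = 414/39.6 = 10.455
Time dilation: Δt = γτ₀ = 10.455 × 51.9 s = 543 s

Δt ≈ 543 s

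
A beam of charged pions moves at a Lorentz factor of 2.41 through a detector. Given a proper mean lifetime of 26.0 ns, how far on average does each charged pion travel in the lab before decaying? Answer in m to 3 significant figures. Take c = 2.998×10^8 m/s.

β = √(1 − 1/γ²) = √(1 − 1/2.41²) = 0.90985
Dilated lifetime: Δt = γτ₀ = 2.41 × 26.0 ns = 62.660 ns
d = vΔt = 0.90985c × 62.660 ns = 2.7277×10^8 m/s × 6.2660×10^-8 s = 17.1 m

d ≈ 17.1 m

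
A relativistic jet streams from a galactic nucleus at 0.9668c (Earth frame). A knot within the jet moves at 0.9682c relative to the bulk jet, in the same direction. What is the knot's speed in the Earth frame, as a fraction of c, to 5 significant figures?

Relativistic velocity addition: u = (u' + v)/(1 + u'v/c²)
= (0.9682 + 0.9668)/(1 + 0.9682×0.9668) = 1.9350/1.936056 = 0.99945

u ≈ 0.99945c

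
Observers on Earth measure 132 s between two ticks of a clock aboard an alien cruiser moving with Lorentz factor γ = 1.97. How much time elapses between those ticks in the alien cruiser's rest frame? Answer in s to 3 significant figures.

γ = 1.97 (given)
Proper time: τ₀ = Δt/γ = 132/1.97 = 67.0 s

τ₀ ≈ 67.0 s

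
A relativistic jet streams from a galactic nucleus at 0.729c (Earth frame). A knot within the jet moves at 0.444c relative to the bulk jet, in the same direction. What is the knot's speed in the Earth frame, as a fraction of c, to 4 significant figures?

u ≈ 0.8862c

Relativistic velocity addition: u = (u' + v)/(1 + u'v/c²)
= (0.444 + 0.729)/(1 + 0.444×0.729) = 1.173/1.32368 = 0.8862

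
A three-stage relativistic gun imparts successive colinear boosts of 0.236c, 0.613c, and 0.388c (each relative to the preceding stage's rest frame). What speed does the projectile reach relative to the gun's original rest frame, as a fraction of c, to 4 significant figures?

Compose boost 2: (0.613 + 0.236)/(1 + 0.613×0.236) = 0.8490/1.14467 = 0.741700
Compose boost 3: (0.388 + 0.741700)/(1 + 0.388×0.741700) = 1.12970/1.28778 = 0.8772

u ≈ 0.8772c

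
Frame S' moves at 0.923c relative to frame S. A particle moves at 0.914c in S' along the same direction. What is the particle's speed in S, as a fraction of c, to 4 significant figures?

u ≈ 0.9964c

Relativistic velocity addition: u = (u' + v)/(1 + u'v/c²)
= (0.914 + 0.923)/(1 + 0.914×0.923) = 1.837/1.84362 = 0.9964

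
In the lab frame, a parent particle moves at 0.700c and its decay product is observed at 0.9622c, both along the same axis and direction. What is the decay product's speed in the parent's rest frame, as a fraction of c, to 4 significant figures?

Inverse velocity addition: u' = (u − v)/(1 − uv/c²)
= (0.9622 − 0.700)/(1 − 0.9622×0.700) = 0.2622/0.326460 = 0.8032

u' ≈ 0.8032c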